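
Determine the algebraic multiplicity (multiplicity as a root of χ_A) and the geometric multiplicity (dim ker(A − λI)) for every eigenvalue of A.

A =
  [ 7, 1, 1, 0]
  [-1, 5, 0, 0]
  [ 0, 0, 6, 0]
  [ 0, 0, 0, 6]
λ = 6: alg = 4, geom = 2

Step 1 — factor the characteristic polynomial to read off the algebraic multiplicities:
  χ_A(x) = (x - 6)^4

Step 2 — compute geometric multiplicities via the rank-nullity identity g(λ) = n − rank(A − λI):
  rank(A − (6)·I) = 2, so dim ker(A − (6)·I) = n − 2 = 2

Summary:
  λ = 6: algebraic multiplicity = 4, geometric multiplicity = 2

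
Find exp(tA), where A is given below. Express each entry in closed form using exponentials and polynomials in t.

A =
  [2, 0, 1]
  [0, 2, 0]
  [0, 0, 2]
e^{tA} =
  [exp(2*t), 0, t*exp(2*t)]
  [0, exp(2*t), 0]
  [0, 0, exp(2*t)]

Strategy: write A = P · J · P⁻¹ where J is a Jordan canonical form, so e^{tA} = P · e^{tJ} · P⁻¹, and e^{tJ} can be computed block-by-block.

A has Jordan form
J =
  [2, 1, 0]
  [0, 2, 0]
  [0, 0, 2]
(up to reordering of blocks).

Per-block formulas:
  For a 1×1 block at λ = 2: exp(t · [2]) = [e^(2t)].
  For a 2×2 Jordan block J_2(2): exp(t · J_2(2)) = e^(2t)·(I + t·N), where N is the 2×2 nilpotent shift.

After assembling e^{tJ} and conjugating by P, we get:

e^{tA} =
  [exp(2*t), 0, t*exp(2*t)]
  [0, exp(2*t), 0]
  [0, 0, exp(2*t)]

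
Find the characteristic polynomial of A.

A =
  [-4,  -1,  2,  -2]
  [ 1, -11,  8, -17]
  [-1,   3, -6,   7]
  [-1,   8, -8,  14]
x^4 + 7*x^3 + 9*x^2 - 27*x - 54

Expanding det(x·I − A) (e.g. by cofactor expansion or by noting that A is similar to its Jordan form J, which has the same characteristic polynomial as A) gives
  χ_A(x) = x^4 + 7*x^3 + 9*x^2 - 27*x - 54
which factors as (x - 2)*(x + 3)^3. The eigenvalues (with algebraic multiplicities) are λ = -3 with multiplicity 3, λ = 2 with multiplicity 1.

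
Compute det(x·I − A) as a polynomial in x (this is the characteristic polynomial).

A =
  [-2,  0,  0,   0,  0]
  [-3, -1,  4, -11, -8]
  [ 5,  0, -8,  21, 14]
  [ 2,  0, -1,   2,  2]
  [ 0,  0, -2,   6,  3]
x^5 + 6*x^4 + 14*x^3 + 16*x^2 + 9*x + 2

Expanding det(x·I − A) (e.g. by cofactor expansion or by noting that A is similar to its Jordan form J, which has the same characteristic polynomial as A) gives
  χ_A(x) = x^5 + 6*x^4 + 14*x^3 + 16*x^2 + 9*x + 2
which factors as (x + 1)^4*(x + 2). The eigenvalues (with algebraic multiplicities) are λ = -2 with multiplicity 1, λ = -1 with multiplicity 4.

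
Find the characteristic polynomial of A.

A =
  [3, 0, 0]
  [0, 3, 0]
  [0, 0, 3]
x^3 - 9*x^2 + 27*x - 27

Expanding det(x·I − A) (e.g. by cofactor expansion or by noting that A is similar to its Jordan form J, which has the same characteristic polynomial as A) gives
  χ_A(x) = x^3 - 9*x^2 + 27*x - 27
which factors as (x - 3)^3. The eigenvalues (with algebraic multiplicities) are λ = 3 with multiplicity 3.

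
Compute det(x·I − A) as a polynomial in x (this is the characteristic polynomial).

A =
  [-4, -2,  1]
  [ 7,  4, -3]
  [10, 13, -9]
x^3 + 9*x^2 + 27*x + 27

Expanding det(x·I − A) (e.g. by cofactor expansion or by noting that A is similar to its Jordan form J, which has the same characteristic polynomial as A) gives
  χ_A(x) = x^3 + 9*x^2 + 27*x + 27
which factors as (x + 3)^3. The eigenvalues (with algebraic multiplicities) are λ = -3 with multiplicity 3.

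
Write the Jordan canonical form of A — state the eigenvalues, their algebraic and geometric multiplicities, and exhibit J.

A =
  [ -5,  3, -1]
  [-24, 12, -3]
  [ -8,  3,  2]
J_2(3) ⊕ J_1(3)

The characteristic polynomial is
  det(x·I − A) = x^3 - 9*x^2 + 27*x - 27 = (x - 3)^3

Eigenvalues and multiplicities (the geometric multiplicity of λ is n − rank(A − λI), which equals the number of Jordan blocks for λ):
  λ = 3: algebraic multiplicity = 3, geometric multiplicity = 2

Determining the block sizes for each eigenvalue:
  λ = 3: 2 blocks summing to 3 forces exactly one block of size 2 and the rest size 1 → block sizes [2, 1]

Assembling the blocks gives a Jordan form
J =
  [3, 1, 0]
  [0, 3, 0]
  [0, 0, 3]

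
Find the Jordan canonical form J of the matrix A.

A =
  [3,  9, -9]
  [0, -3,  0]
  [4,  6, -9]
J_2(-3) ⊕ J_1(-3)

The characteristic polynomial is
  det(x·I − A) = x^3 + 9*x^2 + 27*x + 27 = (x + 3)^3

Eigenvalues and multiplicities (the geometric multiplicity of λ is n − rank(A − λI), which equals the number of Jordan blocks for λ):
  λ = -3: algebraic multiplicity = 3, geometric multiplicity = 2

Determining the block sizes for each eigenvalue:
  λ = -3: 2 blocks summing to 3 forces exactly one block of size 2 and the rest size 1 → block sizes [2, 1]

Assembling the blocks gives a Jordan form
J =
  [-3,  1,  0]
  [ 0, -3,  0]
  [ 0,  0, -3]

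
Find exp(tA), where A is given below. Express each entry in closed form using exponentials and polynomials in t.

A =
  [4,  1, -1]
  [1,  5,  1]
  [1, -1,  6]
e^{tA} =
  [t^2*exp(5*t)/2 - t*exp(5*t) + exp(5*t), t*exp(5*t), t^2*exp(5*t)/2 - t*exp(5*t)]
  [t*exp(5*t), exp(5*t), t*exp(5*t)]
  [-t^2*exp(5*t)/2 + t*exp(5*t), -t*exp(5*t), -t^2*exp(5*t)/2 + t*exp(5*t) + exp(5*t)]

Strategy: write A = P · J · P⁻¹ where J is a Jordan canonical form, so e^{tA} = P · e^{tJ} · P⁻¹, and e^{tJ} can be computed block-by-block.

A has Jordan form
J =
  [5, 1, 0]
  [0, 5, 1]
  [0, 0, 5]
(up to reordering of blocks).

Per-block formulas:
  For a 3×3 Jordan block J_3(5): exp(t · J_3(5)) = e^(5t)·(I + t·N + (t^2/2)·N^2), where N is the 3×3 nilpotent shift.

After assembling e^{tJ} and conjugating by P, we get:

e^{tA} =
  [t^2*exp(5*t)/2 - t*exp(5*t) + exp(5*t), t*exp(5*t), t^2*exp(5*t)/2 - t*exp(5*t)]
  [t*exp(5*t), exp(5*t), t*exp(5*t)]
  [-t^2*exp(5*t)/2 + t*exp(5*t), -t*exp(5*t), -t^2*exp(5*t)/2 + t*exp(5*t) + exp(5*t)]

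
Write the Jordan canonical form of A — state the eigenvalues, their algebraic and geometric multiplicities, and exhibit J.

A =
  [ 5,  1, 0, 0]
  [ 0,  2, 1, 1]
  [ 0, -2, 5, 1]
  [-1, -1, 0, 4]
J_3(4) ⊕ J_1(4)

The characteristic polynomial is
  det(x·I − A) = x^4 - 16*x^3 + 96*x^2 - 256*x + 256 = (x - 4)^4

Eigenvalues and multiplicities (the geometric multiplicity of λ is n − rank(A − λI), which equals the number of Jordan blocks for λ):
  λ = 4: algebraic multiplicity = 4, geometric multiplicity = 2

Determining the block sizes for each eigenvalue:
  λ = 4: with am = 4 and gm = 2, the partition is not yet determined (e.g. several partitions of 4 into 2 parts exist). Let N = A − (4)·I. Computing rank(N^1) = 2, rank(N^2) = 1, rank(N^3) = 0; the number of blocks of size ≥ j is rank(N^{j−1}) − rank(N^j), giving [2, 1, 1]. So we have 1 block(s) of size 3, 1 block(s) of size 1 → block sizes [3, 1]

Assembling the blocks gives a Jordan form
J =
  [4, 1, 0, 0]
  [0, 4, 1, 0]
  [0, 0, 4, 0]
  [0, 0, 0, 4]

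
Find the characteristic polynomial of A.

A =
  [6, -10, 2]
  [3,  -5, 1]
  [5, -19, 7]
x^3 - 8*x^2 + 16*x

Expanding det(x·I − A) (e.g. by cofactor expansion or by noting that A is similar to its Jordan form J, which has the same characteristic polynomial as A) gives
  χ_A(x) = x^3 - 8*x^2 + 16*x
which factors as x*(x - 4)^2. The eigenvalues (with algebraic multiplicities) are λ = 0 with multiplicity 1, λ = 4 with multiplicity 2.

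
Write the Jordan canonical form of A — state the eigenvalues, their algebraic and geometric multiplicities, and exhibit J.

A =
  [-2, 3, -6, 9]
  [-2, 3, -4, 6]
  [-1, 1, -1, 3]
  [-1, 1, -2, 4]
J_2(1) ⊕ J_1(1) ⊕ J_1(1)

The characteristic polynomial is
  det(x·I − A) = x^4 - 4*x^3 + 6*x^2 - 4*x + 1 = (x - 1)^4

Eigenvalues and multiplicities (the geometric multiplicity of λ is n − rank(A − λI), which equals the number of Jordan blocks for λ):
  λ = 1: algebraic multiplicity = 4, geometric multiplicity = 3

Determining the block sizes for each eigenvalue:
  λ = 1: 3 blocks summing to 4 forces exactly one block of size 2 and the rest size 1 → block sizes [2, 1, 1]

Assembling the blocks gives a Jordan form
J =
  [1, 1, 0, 0]
  [0, 1, 0, 0]
  [0, 0, 1, 0]
  [0, 0, 0, 1]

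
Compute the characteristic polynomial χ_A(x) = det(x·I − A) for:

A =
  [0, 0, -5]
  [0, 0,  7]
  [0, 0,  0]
x^3

Expanding det(x·I − A) (e.g. by cofactor expansion or by noting that A is similar to its Jordan form J, which has the same characteristic polynomial as A) gives
  χ_A(x) = x^3
which factors as x^3. The eigenvalues (with algebraic multiplicities) are λ = 0 with multiplicity 3.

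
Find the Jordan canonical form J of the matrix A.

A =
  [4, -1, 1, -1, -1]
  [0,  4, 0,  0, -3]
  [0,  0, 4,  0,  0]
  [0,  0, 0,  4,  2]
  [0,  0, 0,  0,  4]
J_3(4) ⊕ J_1(4) ⊕ J_1(4)

The characteristic polynomial is
  det(x·I − A) = x^5 - 20*x^4 + 160*x^3 - 640*x^2 + 1280*x - 1024 = (x - 4)^5

Eigenvalues and multiplicities (the geometric multiplicity of λ is n − rank(A − λI), which equals the number of Jordan blocks for λ):
  λ = 4: algebraic multiplicity = 5, geometric multiplicity = 3

Determining the block sizes for each eigenvalue:
  λ = 4: with am = 5 and gm = 3, the partition is not yet determined (e.g. several partitions of 5 into 3 parts exist). Let N = A − (4)·I. Computing rank(N^1) = 2, rank(N^2) = 1, rank(N^3) = 0; the number of blocks of size ≥ j is rank(N^{j−1}) − rank(N^j), giving [3, 1, 1]. So we have 1 block(s) of size 3, 2 block(s) of size 1 → block sizes [3, 1, 1]

Assembling the blocks gives a Jordan form
J =
  [4, 1, 0, 0, 0]
  [0, 4, 1, 0, 0]
  [0, 0, 4, 0, 0]
  [0, 0, 0, 4, 0]
  [0, 0, 0, 0, 4]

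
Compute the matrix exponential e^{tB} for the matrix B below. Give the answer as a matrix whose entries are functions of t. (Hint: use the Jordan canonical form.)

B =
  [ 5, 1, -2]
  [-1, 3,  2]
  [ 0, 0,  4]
e^{tB} =
  [t*exp(4*t) + exp(4*t), t*exp(4*t), -2*t*exp(4*t)]
  [-t*exp(4*t), -t*exp(4*t) + exp(4*t), 2*t*exp(4*t)]
  [0, 0, exp(4*t)]

Strategy: write B = P · J · P⁻¹ where J is a Jordan canonical form, so e^{tB} = P · e^{tJ} · P⁻¹, and e^{tJ} can be computed block-by-block.

B has Jordan form
J =
  [4, 1, 0]
  [0, 4, 0]
  [0, 0, 4]
(up to reordering of blocks).

Per-block formulas:
  For a 1×1 block at λ = 4: exp(t · [4]) = [e^(4t)].
  For a 2×2 Jordan block J_2(4): exp(t · J_2(4)) = e^(4t)·(I + t·N), where N is the 2×2 nilpotent shift.

After assembling e^{tJ} and conjugating by P, we get:

e^{tB} =
  [t*exp(4*t) + exp(4*t), t*exp(4*t), -2*t*exp(4*t)]
  [-t*exp(4*t), -t*exp(4*t) + exp(4*t), 2*t*exp(4*t)]
  [0, 0, exp(4*t)]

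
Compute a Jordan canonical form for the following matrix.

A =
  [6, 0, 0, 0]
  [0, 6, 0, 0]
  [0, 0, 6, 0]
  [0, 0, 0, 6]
J_1(6) ⊕ J_1(6) ⊕ J_1(6) ⊕ J_1(6)

The characteristic polynomial is
  det(x·I − A) = x^4 - 24*x^3 + 216*x^2 - 864*x + 1296 = (x - 6)^4

Eigenvalues and multiplicities (the geometric multiplicity of λ is n − rank(A − λI), which equals the number of Jordan blocks for λ):
  λ = 6: algebraic multiplicity = 4, geometric multiplicity = 4

Determining the block sizes for each eigenvalue:
  λ = 6: gm = am = 4, so every block has size 1 → block sizes [1, 1, 1, 1]

Assembling the blocks gives a Jordan form
J =
  [6, 0, 0, 0]
  [0, 6, 0, 0]
  [0, 0, 6, 0]
  [0, 0, 0, 6]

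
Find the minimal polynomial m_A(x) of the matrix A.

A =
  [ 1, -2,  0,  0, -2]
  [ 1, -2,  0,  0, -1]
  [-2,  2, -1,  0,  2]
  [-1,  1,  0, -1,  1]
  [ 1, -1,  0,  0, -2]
x^2 + 2*x + 1

The characteristic polynomial is χ_A(x) = (x + 1)^5, so the eigenvalues are known. The minimal polynomial is
  m_A(x) = Π_λ (x − λ)^{k_λ}
where k_λ is the size of the *largest* Jordan block for λ (equivalently, the smallest k with (A − λI)^k v = 0 for every generalised eigenvector v of λ).

  λ = -1: largest Jordan block has size 2, contributing (x + 1)^2

So m_A(x) = (x + 1)^2 = x^2 + 2*x + 1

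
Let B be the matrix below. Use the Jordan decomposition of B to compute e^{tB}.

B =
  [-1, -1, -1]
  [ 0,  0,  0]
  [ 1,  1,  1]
e^{tB} =
  [1 - t, -t, -t]
  [0, 1, 0]
  [t, t, t + 1]

Strategy: write B = P · J · P⁻¹ where J is a Jordan canonical form, so e^{tB} = P · e^{tJ} · P⁻¹, and e^{tJ} can be computed block-by-block.

B has Jordan form
J =
  [0, 1, 0]
  [0, 0, 0]
  [0, 0, 0]
(up to reordering of blocks).

Per-block formulas:
  For a 2×2 Jordan block J_2(0): exp(t · J_2(0)) = e^(0t)·(I + t·N), where N is the 2×2 nilpotent shift.
  For a 1×1 block at λ = 0: exp(t · [0]) = [e^(0t)].

After assembling e^{tJ} and conjugating by P, we get:

e^{tB} =
  [1 - t, -t, -t]
  [0, 1, 0]
  [t, t, t + 1]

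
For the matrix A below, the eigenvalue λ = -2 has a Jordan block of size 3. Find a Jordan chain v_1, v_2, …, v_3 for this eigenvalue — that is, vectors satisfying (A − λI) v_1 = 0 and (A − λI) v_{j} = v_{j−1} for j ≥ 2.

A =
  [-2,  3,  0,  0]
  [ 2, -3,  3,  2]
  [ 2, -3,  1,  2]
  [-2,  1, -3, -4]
A Jordan chain for λ = -2 of length 3:
v_1 = (6, 0, -4, 0)ᵀ
v_2 = (0, 2, 2, -2)ᵀ
v_3 = (1, 0, 0, 0)ᵀ

Let N = A − (-2)·I. We want v_3 with N^3 v_3 = 0 but N^2 v_3 ≠ 0; then v_{j-1} := N · v_j for j = 3, …, 2.

Pick v_3 = (1, 0, 0, 0)ᵀ.
Then v_2 = N · v_3 = (0, 2, 2, -2)ᵀ.
Then v_1 = N · v_2 = (6, 0, -4, 0)ᵀ.

Sanity check: (A − (-2)·I) v_1 = (0, 0, 0, 0)ᵀ = 0. ✓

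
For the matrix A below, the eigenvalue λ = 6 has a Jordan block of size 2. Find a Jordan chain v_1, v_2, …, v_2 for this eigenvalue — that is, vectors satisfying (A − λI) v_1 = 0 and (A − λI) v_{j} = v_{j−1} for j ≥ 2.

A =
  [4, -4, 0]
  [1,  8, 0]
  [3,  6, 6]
A Jordan chain for λ = 6 of length 2:
v_1 = (-2, 1, 3)ᵀ
v_2 = (1, 0, 0)ᵀ

Let N = A − (6)·I. We want v_2 with N^2 v_2 = 0 but N^1 v_2 ≠ 0; then v_{j-1} := N · v_j for j = 2, …, 2.

Pick v_2 = (1, 0, 0)ᵀ.
Then v_1 = N · v_2 = (-2, 1, 3)ᵀ.

Sanity check: (A − (6)·I) v_1 = (0, 0, 0)ᵀ = 0. ✓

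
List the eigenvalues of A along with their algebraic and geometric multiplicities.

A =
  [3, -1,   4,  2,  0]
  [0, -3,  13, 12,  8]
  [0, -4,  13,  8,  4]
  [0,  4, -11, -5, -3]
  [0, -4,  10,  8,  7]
λ = 3: alg = 5, geom = 2

Step 1 — factor the characteristic polynomial to read off the algebraic multiplicities:
  χ_A(x) = (x - 3)^5

Step 2 — compute geometric multiplicities via the rank-nullity identity g(λ) = n − rank(A − λI):
  rank(A − (3)·I) = 3, so dim ker(A − (3)·I) = n − 3 = 2

Summary:
  λ = 3: algebraic multiplicity = 5, geometric multiplicity = 2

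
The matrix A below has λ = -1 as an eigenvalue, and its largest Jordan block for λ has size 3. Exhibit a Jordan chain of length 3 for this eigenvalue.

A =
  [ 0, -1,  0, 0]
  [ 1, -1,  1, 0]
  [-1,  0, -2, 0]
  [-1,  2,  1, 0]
A Jordan chain for λ = -1 of length 3:
v_1 = (-1, -1, 1, 0)ᵀ
v_2 = (2, 3, -3, -1)ᵀ
v_3 = (3, 1, 0, 0)ᵀ

Let N = A − (-1)·I. We want v_3 with N^3 v_3 = 0 but N^2 v_3 ≠ 0; then v_{j-1} := N · v_j for j = 3, …, 2.

Pick v_3 = (3, 1, 0, 0)ᵀ.
Then v_2 = N · v_3 = (2, 3, -3, -1)ᵀ.
Then v_1 = N · v_2 = (-1, -1, 1, 0)ᵀ.

Sanity check: (A − (-1)·I) v_1 = (0, 0, 0, 0)ᵀ = 0. ✓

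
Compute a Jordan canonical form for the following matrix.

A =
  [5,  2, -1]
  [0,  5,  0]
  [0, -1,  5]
J_3(5)

The characteristic polynomial is
  det(x·I − A) = x^3 - 15*x^2 + 75*x - 125 = (x - 5)^3

Eigenvalues and multiplicities (the geometric multiplicity of λ is n − rank(A − λI), which equals the number of Jordan blocks for λ):
  λ = 5: algebraic multiplicity = 3, geometric multiplicity = 1

Determining the block sizes for each eigenvalue:
  λ = 5: one block (gm = 1), so the single block has size am = 3 → block sizes [3]

Assembling the blocks gives a Jordan form
J =
  [5, 1, 0]
  [0, 5, 1]
  [0, 0, 5]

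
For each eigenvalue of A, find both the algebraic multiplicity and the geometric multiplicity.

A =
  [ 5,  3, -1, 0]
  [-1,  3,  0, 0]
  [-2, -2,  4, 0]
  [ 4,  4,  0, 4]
λ = 4: alg = 4, geom = 2

Step 1 — factor the characteristic polynomial to read off the algebraic multiplicities:
  χ_A(x) = (x - 4)^4

Step 2 — compute geometric multiplicities via the rank-nullity identity g(λ) = n − rank(A − λI):
  rank(A − (4)·I) = 2, so dim ker(A − (4)·I) = n − 2 = 2

Summary:
  λ = 4: algebraic multiplicity = 4, geometric multiplicity = 2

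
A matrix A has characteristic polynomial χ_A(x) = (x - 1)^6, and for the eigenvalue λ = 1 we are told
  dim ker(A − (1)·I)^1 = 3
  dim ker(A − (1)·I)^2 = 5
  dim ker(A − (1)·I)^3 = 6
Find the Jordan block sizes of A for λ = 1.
Block sizes for λ = 1: [3, 2, 1]

From the dimensions of kernels of powers, the number of Jordan blocks of size at least j is d_j − d_{j−1} where d_j = dim ker(N^j) (with d_0 = 0). Computing the differences gives [3, 2, 1].
The number of blocks of size exactly k is (#blocks of size ≥ k) − (#blocks of size ≥ k + 1), so the partition is: 1 block(s) of size 1, 1 block(s) of size 2, 1 block(s) of size 3.
In nonincreasing order the block sizes are [3, 2, 1].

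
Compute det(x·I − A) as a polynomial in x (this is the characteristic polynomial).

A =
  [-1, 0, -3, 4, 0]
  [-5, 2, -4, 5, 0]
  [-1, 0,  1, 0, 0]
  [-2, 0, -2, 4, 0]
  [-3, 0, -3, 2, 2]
x^5 - 8*x^4 + 24*x^3 - 32*x^2 + 16*x

Expanding det(x·I − A) (e.g. by cofactor expansion or by noting that A is similar to its Jordan form J, which has the same characteristic polynomial as A) gives
  χ_A(x) = x^5 - 8*x^4 + 24*x^3 - 32*x^2 + 16*x
which factors as x*(x - 2)^4. The eigenvalues (with algebraic multiplicities) are λ = 0 with multiplicity 1, λ = 2 with multiplicity 4.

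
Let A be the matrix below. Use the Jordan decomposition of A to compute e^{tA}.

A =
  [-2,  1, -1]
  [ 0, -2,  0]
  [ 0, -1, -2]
e^{tA} =
  [exp(-2*t), t^2*exp(-2*t)/2 + t*exp(-2*t), -t*exp(-2*t)]
  [0, exp(-2*t), 0]
  [0, -t*exp(-2*t), exp(-2*t)]

Strategy: write A = P · J · P⁻¹ where J is a Jordan canonical form, so e^{tA} = P · e^{tJ} · P⁻¹, and e^{tJ} can be computed block-by-block.

A has Jordan form
J =
  [-2,  1,  0]
  [ 0, -2,  1]
  [ 0,  0, -2]
(up to reordering of blocks).

Per-block formulas:
  For a 3×3 Jordan block J_3(-2): exp(t · J_3(-2)) = e^(-2t)·(I + t·N + (t^2/2)·N^2), where N is the 3×3 nilpotent shift.

After assembling e^{tJ} and conjugating by P, we get:

e^{tA} =
  [exp(-2*t), t^2*exp(-2*t)/2 + t*exp(-2*t), -t*exp(-2*t)]
  [0, exp(-2*t), 0]
  [0, -t*exp(-2*t), exp(-2*t)]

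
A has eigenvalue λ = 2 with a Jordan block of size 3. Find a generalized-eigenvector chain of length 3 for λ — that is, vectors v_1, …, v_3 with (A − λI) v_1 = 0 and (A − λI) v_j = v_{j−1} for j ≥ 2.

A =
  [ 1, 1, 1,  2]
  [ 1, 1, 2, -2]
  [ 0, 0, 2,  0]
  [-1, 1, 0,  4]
A Jordan chain for λ = 2 of length 3:
v_1 = (1, -1, 0, 1)ᵀ
v_2 = (1, 2, 0, 0)ᵀ
v_3 = (0, 0, 1, 0)ᵀ

Let N = A − (2)·I. We want v_3 with N^3 v_3 = 0 but N^2 v_3 ≠ 0; then v_{j-1} := N · v_j for j = 3, …, 2.

Pick v_3 = (0, 0, 1, 0)ᵀ.
Then v_2 = N · v_3 = (1, 2, 0, 0)ᵀ.
Then v_1 = N · v_2 = (1, -1, 0, 1)ᵀ.

Sanity check: (A − (2)·I) v_1 = (0, 0, 0, 0)ᵀ = 0. ✓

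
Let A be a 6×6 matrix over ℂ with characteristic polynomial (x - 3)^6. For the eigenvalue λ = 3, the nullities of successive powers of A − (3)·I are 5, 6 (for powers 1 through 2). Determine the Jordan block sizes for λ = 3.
Block sizes for λ = 3: [2, 1, 1, 1, 1]

From the dimensions of kernels of powers, the number of Jordan blocks of size at least j is d_j − d_{j−1} where d_j = dim ker(N^j) (with d_0 = 0). Computing the differences gives [5, 1].
The number of blocks of size exactly k is (#blocks of size ≥ k) − (#blocks of size ≥ k + 1), so the partition is: 4 block(s) of size 1, 1 block(s) of size 2.
In nonincreasing order the block sizes are [2, 1, 1, 1, 1].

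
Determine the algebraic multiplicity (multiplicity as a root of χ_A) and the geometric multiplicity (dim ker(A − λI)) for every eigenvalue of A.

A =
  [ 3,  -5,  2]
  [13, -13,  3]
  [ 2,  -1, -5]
λ = -5: alg = 3, geom = 1

Step 1 — factor the characteristic polynomial to read off the algebraic multiplicities:
  χ_A(x) = (x + 5)^3

Step 2 — compute geometric multiplicities via the rank-nullity identity g(λ) = n − rank(A − λI):
  rank(A − (-5)·I) = 2, so dim ker(A − (-5)·I) = n − 2 = 1

Summary:
  λ = -5: algebraic multiplicity = 3, geometric multiplicity = 1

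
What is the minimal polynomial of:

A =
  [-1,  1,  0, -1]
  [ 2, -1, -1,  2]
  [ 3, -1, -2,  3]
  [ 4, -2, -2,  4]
x^3

The characteristic polynomial is χ_A(x) = x^4, so the eigenvalues are known. The minimal polynomial is
  m_A(x) = Π_λ (x − λ)^{k_λ}
where k_λ is the size of the *largest* Jordan block for λ (equivalently, the smallest k with (A − λI)^k v = 0 for every generalised eigenvector v of λ).

  λ = 0: largest Jordan block has size 3, contributing (x − 0)^3

So m_A(x) = x^3 = x^3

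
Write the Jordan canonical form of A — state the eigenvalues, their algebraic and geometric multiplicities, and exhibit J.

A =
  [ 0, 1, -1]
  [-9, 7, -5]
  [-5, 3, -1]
J_3(2)

The characteristic polynomial is
  det(x·I − A) = x^3 - 6*x^2 + 12*x - 8 = (x - 2)^3

Eigenvalues and multiplicities (the geometric multiplicity of λ is n − rank(A − λI), which equals the number of Jordan blocks for λ):
  λ = 2: algebraic multiplicity = 3, geometric multiplicity = 1

Determining the block sizes for each eigenvalue:
  λ = 2: one block (gm = 1), so the single block has size am = 3 → block sizes [3]

Assembling the blocks gives a Jordan form
J =
  [2, 1, 0]
  [0, 2, 1]
  [0, 0, 2]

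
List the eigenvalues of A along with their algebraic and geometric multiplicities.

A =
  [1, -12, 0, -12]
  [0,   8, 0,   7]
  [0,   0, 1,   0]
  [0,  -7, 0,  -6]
λ = 1: alg = 4, geom = 3

Step 1 — factor the characteristic polynomial to read off the algebraic multiplicities:
  χ_A(x) = (x - 1)^4

Step 2 — compute geometric multiplicities via the rank-nullity identity g(λ) = n − rank(A − λI):
  rank(A − (1)·I) = 1, so dim ker(A − (1)·I) = n − 1 = 3

Summary:
  λ = 1: algebraic multiplicity = 4, geometric multiplicity = 3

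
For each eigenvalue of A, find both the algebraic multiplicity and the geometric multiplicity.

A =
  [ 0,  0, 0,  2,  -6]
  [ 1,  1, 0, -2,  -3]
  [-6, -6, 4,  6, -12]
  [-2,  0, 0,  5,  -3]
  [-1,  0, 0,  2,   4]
λ = 1: alg = 2, geom = 2; λ = 4: alg = 3, geom = 2

Step 1 — factor the characteristic polynomial to read off the algebraic multiplicities:
  χ_A(x) = (x - 4)^3*(x - 1)^2

Step 2 — compute geometric multiplicities via the rank-nullity identity g(λ) = n − rank(A − λI):
  rank(A − (1)·I) = 3, so dim ker(A − (1)·I) = n − 3 = 2
  rank(A − (4)·I) = 3, so dim ker(A − (4)·I) = n − 3 = 2

Summary:
  λ = 1: algebraic multiplicity = 2, geometric multiplicity = 2
  λ = 4: algebraic multiplicity = 3, geometric multiplicity = 2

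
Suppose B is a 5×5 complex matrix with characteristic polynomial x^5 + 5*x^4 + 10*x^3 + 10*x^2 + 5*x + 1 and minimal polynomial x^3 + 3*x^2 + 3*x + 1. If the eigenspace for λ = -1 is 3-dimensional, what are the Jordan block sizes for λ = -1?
Block sizes for λ = -1: [3, 1, 1]

Step 1 — from the characteristic polynomial, algebraic multiplicity of λ = -1 is 5. From dim ker(B − (-1)·I) = 3, there are exactly 3 Jordan blocks for λ = -1.
Step 2 — from the minimal polynomial, the factor (x + 1)^3 tells us the largest block for λ = -1 has size 3.
Step 3 — with total size 5, 3 blocks, and largest block 3, the block sizes (in nonincreasing order) are [3, 1, 1].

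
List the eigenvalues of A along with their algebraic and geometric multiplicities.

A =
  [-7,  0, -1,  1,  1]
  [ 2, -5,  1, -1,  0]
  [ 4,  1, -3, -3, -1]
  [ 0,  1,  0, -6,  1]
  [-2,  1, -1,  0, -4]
λ = -5: alg = 5, geom = 2

Step 1 — factor the characteristic polynomial to read off the algebraic multiplicities:
  χ_A(x) = (x + 5)^5

Step 2 — compute geometric multiplicities via the rank-nullity identity g(λ) = n − rank(A − λI):
  rank(A − (-5)·I) = 3, so dim ker(A − (-5)·I) = n − 3 = 2

Summary:
  λ = -5: algebraic multiplicity = 5, geometric multiplicity = 2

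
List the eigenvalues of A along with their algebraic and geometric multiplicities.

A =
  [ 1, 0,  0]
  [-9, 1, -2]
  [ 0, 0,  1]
λ = 1: alg = 3, geom = 2

Step 1 — factor the characteristic polynomial to read off the algebraic multiplicities:
  χ_A(x) = (x - 1)^3

Step 2 — compute geometric multiplicities via the rank-nullity identity g(λ) = n − rank(A − λI):
  rank(A − (1)·I) = 1, so dim ker(A − (1)·I) = n − 1 = 2

Summary:
  λ = 1: algebraic multiplicity = 3, geometric multiplicity = 2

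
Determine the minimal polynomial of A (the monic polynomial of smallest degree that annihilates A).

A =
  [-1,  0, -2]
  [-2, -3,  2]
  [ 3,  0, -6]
x^2 + 7*x + 12

The characteristic polynomial is χ_A(x) = (x + 3)^2*(x + 4), so the eigenvalues are known. The minimal polynomial is
  m_A(x) = Π_λ (x − λ)^{k_λ}
where k_λ is the size of the *largest* Jordan block for λ (equivalently, the smallest k with (A − λI)^k v = 0 for every generalised eigenvector v of λ).

  λ = -4: largest Jordan block has size 1, contributing (x + 4)
  λ = -3: largest Jordan block has size 1, contributing (x + 3)

So m_A(x) = (x + 3)*(x + 4) = x^2 + 7*x + 12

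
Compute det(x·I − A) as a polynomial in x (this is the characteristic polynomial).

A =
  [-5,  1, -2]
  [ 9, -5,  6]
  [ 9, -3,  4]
x^3 + 6*x^2 + 12*x + 8

Expanding det(x·I − A) (e.g. by cofactor expansion or by noting that A is similar to its Jordan form J, which has the same characteristic polynomial as A) gives
  χ_A(x) = x^3 + 6*x^2 + 12*x + 8
which factors as (x + 2)^3. The eigenvalues (with algebraic multiplicities) are λ = -2 with multiplicity 3.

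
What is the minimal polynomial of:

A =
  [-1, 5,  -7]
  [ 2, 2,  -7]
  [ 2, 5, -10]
x^2 + 6*x + 9

The characteristic polynomial is χ_A(x) = (x + 3)^3, so the eigenvalues are known. The minimal polynomial is
  m_A(x) = Π_λ (x − λ)^{k_λ}
where k_λ is the size of the *largest* Jordan block for λ (equivalently, the smallest k with (A − λI)^k v = 0 for every generalised eigenvector v of λ).

  λ = -3: largest Jordan block has size 2, contributing (x + 3)^2

So m_A(x) = (x + 3)^2 = x^2 + 6*x + 9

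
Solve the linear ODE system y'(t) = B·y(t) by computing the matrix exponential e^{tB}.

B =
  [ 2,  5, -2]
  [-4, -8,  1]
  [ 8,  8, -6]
e^{tB} =
  [6*t*exp(-4*t) + exp(-4*t), -3*t^2*exp(-4*t) + 5*t*exp(-4*t), -3*t^2*exp(-4*t)/2 - 2*t*exp(-4*t)]
  [-4*t*exp(-4*t), 2*t^2*exp(-4*t) - 4*t*exp(-4*t) + exp(-4*t), t^2*exp(-4*t) + t*exp(-4*t)]
  [8*t*exp(-4*t), -4*t^2*exp(-4*t) + 8*t*exp(-4*t), -2*t^2*exp(-4*t) - 2*t*exp(-4*t) + exp(-4*t)]

Strategy: write B = P · J · P⁻¹ where J is a Jordan canonical form, so e^{tB} = P · e^{tJ} · P⁻¹, and e^{tJ} can be computed block-by-block.

B has Jordan form
J =
  [-4,  1,  0]
  [ 0, -4,  1]
  [ 0,  0, -4]
(up to reordering of blocks).

Per-block formulas:
  For a 3×3 Jordan block J_3(-4): exp(t · J_3(-4)) = e^(-4t)·(I + t·N + (t^2/2)·N^2), where N is the 3×3 nilpotent shift.

After assembling e^{tJ} and conjugating by P, we get:

e^{tB} =
  [6*t*exp(-4*t) + exp(-4*t), -3*t^2*exp(-4*t) + 5*t*exp(-4*t), -3*t^2*exp(-4*t)/2 - 2*t*exp(-4*t)]
  [-4*t*exp(-4*t), 2*t^2*exp(-4*t) - 4*t*exp(-4*t) + exp(-4*t), t^2*exp(-4*t) + t*exp(-4*t)]
  [8*t*exp(-4*t), -4*t^2*exp(-4*t) + 8*t*exp(-4*t), -2*t^2*exp(-4*t) - 2*t*exp(-4*t) + exp(-4*t)]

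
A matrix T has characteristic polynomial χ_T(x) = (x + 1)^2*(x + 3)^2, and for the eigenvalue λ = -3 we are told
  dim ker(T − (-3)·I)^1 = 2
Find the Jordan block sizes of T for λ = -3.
Block sizes for λ = -3: [1, 1]

From the dimensions of kernels of powers, the number of Jordan blocks of size at least j is d_j − d_{j−1} where d_j = dim ker(N^j) (with d_0 = 0). Computing the differences gives [2].
The number of blocks of size exactly k is (#blocks of size ≥ k) − (#blocks of size ≥ k + 1), so the partition is: 2 block(s) of size 1.
In nonincreasing order the block sizes are [1, 1].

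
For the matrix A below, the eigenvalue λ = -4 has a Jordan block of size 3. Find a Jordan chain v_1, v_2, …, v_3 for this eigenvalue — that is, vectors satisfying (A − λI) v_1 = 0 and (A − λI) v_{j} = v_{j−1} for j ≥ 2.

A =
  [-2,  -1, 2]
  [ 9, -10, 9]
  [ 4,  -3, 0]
A Jordan chain for λ = -4 of length 3:
v_1 = (3, 0, -3)ᵀ
v_2 = (2, 9, 4)ᵀ
v_3 = (1, 0, 0)ᵀ

Let N = A − (-4)·I. We want v_3 with N^3 v_3 = 0 but N^2 v_3 ≠ 0; then v_{j-1} := N · v_j for j = 3, …, 2.

Pick v_3 = (1, 0, 0)ᵀ.
Then v_2 = N · v_3 = (2, 9, 4)ᵀ.
Then v_1 = N · v_2 = (3, 0, -3)ᵀ.

Sanity check: (A − (-4)·I) v_1 = (0, 0, 0)ᵀ = 0. ✓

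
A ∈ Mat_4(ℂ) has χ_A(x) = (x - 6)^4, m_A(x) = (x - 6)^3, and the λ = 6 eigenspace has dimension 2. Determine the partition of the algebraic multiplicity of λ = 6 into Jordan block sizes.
Block sizes for λ = 6: [3, 1]

Step 1 — from the characteristic polynomial, algebraic multiplicity of λ = 6 is 4. From dim ker(A − (6)·I) = 2, there are exactly 2 Jordan blocks for λ = 6.
Step 2 — from the minimal polynomial, the factor (x − 6)^3 tells us the largest block for λ = 6 has size 3.
Step 3 — with total size 4, 2 blocks, and largest block 3, the block sizes (in nonincreasing order) are [3, 1].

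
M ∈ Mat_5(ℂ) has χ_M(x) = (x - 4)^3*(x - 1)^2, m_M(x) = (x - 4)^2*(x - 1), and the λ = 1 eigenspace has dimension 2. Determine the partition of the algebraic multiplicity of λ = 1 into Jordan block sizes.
Block sizes for λ = 1: [1, 1]

Step 1 — from the characteristic polynomial, algebraic multiplicity of λ = 1 is 2. From dim ker(M − (1)·I) = 2, there are exactly 2 Jordan blocks for λ = 1.
Step 2 — from the minimal polynomial, the factor (x − 1) tells us the largest block for λ = 1 has size 1.
Step 3 — with total size 2, 2 blocks, and largest block 1, the block sizes (in nonincreasing order) are [1, 1].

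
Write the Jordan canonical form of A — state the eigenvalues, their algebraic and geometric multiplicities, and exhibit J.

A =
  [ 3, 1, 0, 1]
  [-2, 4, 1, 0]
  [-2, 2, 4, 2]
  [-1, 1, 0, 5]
J_3(4) ⊕ J_1(4)

The characteristic polynomial is
  det(x·I − A) = x^4 - 16*x^3 + 96*x^2 - 256*x + 256 = (x - 4)^4

Eigenvalues and multiplicities (the geometric multiplicity of λ is n − rank(A − λI), which equals the number of Jordan blocks for λ):
  λ = 4: algebraic multiplicity = 4, geometric multiplicity = 2

Determining the block sizes for each eigenvalue:
  λ = 4: with am = 4 and gm = 2, the partition is not yet determined (e.g. several partitions of 4 into 2 parts exist). Let N = A − (4)·I. Computing rank(N^1) = 2, rank(N^2) = 1, rank(N^3) = 0; the number of blocks of size ≥ j is rank(N^{j−1}) − rank(N^j), giving [2, 1, 1]. So we have 1 block(s) of size 3, 1 block(s) of size 1 → block sizes [3, 1]

Assembling the blocks gives a Jordan form
J =
  [4, 1, 0, 0]
  [0, 4, 1, 0]
  [0, 0, 4, 0]
  [0, 0, 0, 4]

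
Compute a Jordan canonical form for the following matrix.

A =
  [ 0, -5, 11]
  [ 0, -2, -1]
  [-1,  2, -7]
J_3(-3)

The characteristic polynomial is
  det(x·I − A) = x^3 + 9*x^2 + 27*x + 27 = (x + 3)^3

Eigenvalues and multiplicities (the geometric multiplicity of λ is n − rank(A − λI), which equals the number of Jordan blocks for λ):
  λ = -3: algebraic multiplicity = 3, geometric multiplicity = 1

Determining the block sizes for each eigenvalue:
  λ = -3: one block (gm = 1), so the single block has size am = 3 → block sizes [3]

Assembling the blocks gives a Jordan form
J =
  [-3,  1,  0]
  [ 0, -3,  1]
  [ 0,  0, -3]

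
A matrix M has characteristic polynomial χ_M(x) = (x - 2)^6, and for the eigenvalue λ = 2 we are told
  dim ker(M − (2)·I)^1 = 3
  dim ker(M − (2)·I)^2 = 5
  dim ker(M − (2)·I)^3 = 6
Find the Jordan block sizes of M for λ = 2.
Block sizes for λ = 2: [3, 2, 1]

From the dimensions of kernels of powers, the number of Jordan blocks of size at least j is d_j − d_{j−1} where d_j = dim ker(N^j) (with d_0 = 0). Computing the differences gives [3, 2, 1].
The number of blocks of size exactly k is (#blocks of size ≥ k) − (#blocks of size ≥ k + 1), so the partition is: 1 block(s) of size 1, 1 block(s) of size 2, 1 block(s) of size 3.
In nonincreasing order the block sizes are [3, 2, 1].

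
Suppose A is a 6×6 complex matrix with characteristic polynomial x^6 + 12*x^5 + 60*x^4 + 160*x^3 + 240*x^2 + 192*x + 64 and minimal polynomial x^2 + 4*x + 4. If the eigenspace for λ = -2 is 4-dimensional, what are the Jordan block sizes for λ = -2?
Block sizes for λ = -2: [2, 2, 1, 1]

Step 1 — from the characteristic polynomial, algebraic multiplicity of λ = -2 is 6. From dim ker(A − (-2)·I) = 4, there are exactly 4 Jordan blocks for λ = -2.
Step 2 — from the minimal polynomial, the factor (x + 2)^2 tells us the largest block for λ = -2 has size 2.
Step 3 — with total size 6, 4 blocks, and largest block 2, the block sizes (in nonincreasing order) are [2, 2, 1, 1].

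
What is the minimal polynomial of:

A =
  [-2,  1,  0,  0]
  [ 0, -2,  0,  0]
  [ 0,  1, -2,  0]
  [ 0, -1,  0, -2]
x^2 + 4*x + 4

The characteristic polynomial is χ_A(x) = (x + 2)^4, so the eigenvalues are known. The minimal polynomial is
  m_A(x) = Π_λ (x − λ)^{k_λ}
where k_λ is the size of the *largest* Jordan block for λ (equivalently, the smallest k with (A − λI)^k v = 0 for every generalised eigenvector v of λ).

  λ = -2: largest Jordan block has size 2, contributing (x + 2)^2

So m_A(x) = (x + 2)^2 = x^2 + 4*x + 4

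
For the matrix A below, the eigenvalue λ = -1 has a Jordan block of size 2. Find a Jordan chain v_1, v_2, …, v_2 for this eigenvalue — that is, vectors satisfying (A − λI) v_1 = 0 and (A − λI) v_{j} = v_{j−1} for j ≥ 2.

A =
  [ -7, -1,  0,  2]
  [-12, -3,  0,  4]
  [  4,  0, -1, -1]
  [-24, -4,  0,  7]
A Jordan chain for λ = -1 of length 2:
v_1 = (-6, -12, 4, -24)ᵀ
v_2 = (1, 0, 0, 0)ᵀ

Let N = A − (-1)·I. We want v_2 with N^2 v_2 = 0 but N^1 v_2 ≠ 0; then v_{j-1} := N · v_j for j = 2, …, 2.

Pick v_2 = (1, 0, 0, 0)ᵀ.
Then v_1 = N · v_2 = (-6, -12, 4, -24)ᵀ.

Sanity check: (A − (-1)·I) v_1 = (0, 0, 0, 0)ᵀ = 0. ✓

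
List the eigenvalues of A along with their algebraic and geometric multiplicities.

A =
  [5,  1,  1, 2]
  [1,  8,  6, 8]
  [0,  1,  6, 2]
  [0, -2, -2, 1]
λ = 5: alg = 4, geom = 2

Step 1 — factor the characteristic polynomial to read off the algebraic multiplicities:
  χ_A(x) = (x - 5)^4

Step 2 — compute geometric multiplicities via the rank-nullity identity g(λ) = n − rank(A − λI):
  rank(A − (5)·I) = 2, so dim ker(A − (5)·I) = n − 2 = 2

Summary:
  λ = 5: algebraic multiplicity = 4, geometric multiplicity = 2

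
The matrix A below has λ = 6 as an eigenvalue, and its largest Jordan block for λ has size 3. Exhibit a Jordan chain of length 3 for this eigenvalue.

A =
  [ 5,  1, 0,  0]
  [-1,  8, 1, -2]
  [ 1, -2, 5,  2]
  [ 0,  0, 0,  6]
A Jordan chain for λ = 6 of length 3:
v_1 = (1, 1, -1, 0)ᵀ
v_2 = (1, 2, -2, 0)ᵀ
v_3 = (0, 1, 0, 0)ᵀ

Let N = A − (6)·I. We want v_3 with N^3 v_3 = 0 but N^2 v_3 ≠ 0; then v_{j-1} := N · v_j for j = 3, …, 2.

Pick v_3 = (0, 1, 0, 0)ᵀ.
Then v_2 = N · v_3 = (1, 2, -2, 0)ᵀ.
Then v_1 = N · v_2 = (1, 1, -1, 0)ᵀ.

Sanity check: (A − (6)·I) v_1 = (0, 0, 0, 0)ᵀ = 0. ✓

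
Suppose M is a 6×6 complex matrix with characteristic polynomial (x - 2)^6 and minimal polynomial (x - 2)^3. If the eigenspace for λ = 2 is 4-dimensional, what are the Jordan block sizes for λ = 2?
Block sizes for λ = 2: [3, 1, 1, 1]

Step 1 — from the characteristic polynomial, algebraic multiplicity of λ = 2 is 6. From dim ker(M − (2)·I) = 4, there are exactly 4 Jordan blocks for λ = 2.
Step 2 — from the minimal polynomial, the factor (x − 2)^3 tells us the largest block for λ = 2 has size 3.
Step 3 — with total size 6, 4 blocks, and largest block 3, the block sizes (in nonincreasing order) are [3, 1, 1, 1].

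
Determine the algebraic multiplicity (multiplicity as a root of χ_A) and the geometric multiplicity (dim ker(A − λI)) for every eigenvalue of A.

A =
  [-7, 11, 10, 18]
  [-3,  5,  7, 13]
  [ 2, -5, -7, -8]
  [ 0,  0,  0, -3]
λ = -3: alg = 4, geom = 2

Step 1 — factor the characteristic polynomial to read off the algebraic multiplicities:
  χ_A(x) = (x + 3)^4

Step 2 — compute geometric multiplicities via the rank-nullity identity g(λ) = n − rank(A − λI):
  rank(A − (-3)·I) = 2, so dim ker(A − (-3)·I) = n − 2 = 2

Summary:
  λ = -3: algebraic multiplicity = 4, geometric multiplicity = 2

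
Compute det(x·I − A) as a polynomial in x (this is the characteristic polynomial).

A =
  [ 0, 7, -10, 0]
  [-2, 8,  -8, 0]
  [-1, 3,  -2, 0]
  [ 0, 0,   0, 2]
x^4 - 8*x^3 + 24*x^2 - 32*x + 16

Expanding det(x·I − A) (e.g. by cofactor expansion or by noting that A is similar to its Jordan form J, which has the same characteristic polynomial as A) gives
  χ_A(x) = x^4 - 8*x^3 + 24*x^2 - 32*x + 16
which factors as (x - 2)^4. The eigenvalues (with algebraic multiplicities) are λ = 2 with multiplicity 4.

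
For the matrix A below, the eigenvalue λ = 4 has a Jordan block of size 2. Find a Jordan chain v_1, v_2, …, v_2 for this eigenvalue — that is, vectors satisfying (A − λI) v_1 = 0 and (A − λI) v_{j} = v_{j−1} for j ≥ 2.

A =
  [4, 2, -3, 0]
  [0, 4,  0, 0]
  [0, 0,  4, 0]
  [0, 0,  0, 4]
A Jordan chain for λ = 4 of length 2:
v_1 = (2, 0, 0, 0)ᵀ
v_2 = (0, 1, 0, 0)ᵀ

Let N = A − (4)·I. We want v_2 with N^2 v_2 = 0 but N^1 v_2 ≠ 0; then v_{j-1} := N · v_j for j = 2, …, 2.

Pick v_2 = (0, 1, 0, 0)ᵀ.
Then v_1 = N · v_2 = (2, 0, 0, 0)ᵀ.

Sanity check: (A − (4)·I) v_1 = (0, 0, 0, 0)ᵀ = 0. ✓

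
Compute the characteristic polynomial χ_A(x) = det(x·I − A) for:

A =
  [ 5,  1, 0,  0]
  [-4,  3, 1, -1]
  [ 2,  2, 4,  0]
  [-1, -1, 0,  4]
x^4 - 16*x^3 + 96*x^2 - 256*x + 256

Expanding det(x·I − A) (e.g. by cofactor expansion or by noting that A is similar to its Jordan form J, which has the same characteristic polynomial as A) gives
  χ_A(x) = x^4 - 16*x^3 + 96*x^2 - 256*x + 256
which factors as (x - 4)^4. The eigenvalues (with algebraic multiplicities) are λ = 4 with multiplicity 4.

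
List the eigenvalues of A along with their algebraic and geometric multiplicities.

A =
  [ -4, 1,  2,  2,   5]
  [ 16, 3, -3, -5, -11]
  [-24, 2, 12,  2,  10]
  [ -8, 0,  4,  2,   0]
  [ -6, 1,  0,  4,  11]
λ = 4: alg = 3, geom = 1; λ = 6: alg = 2, geom = 2

Step 1 — factor the characteristic polynomial to read off the algebraic multiplicities:
  χ_A(x) = (x - 6)^2*(x - 4)^3

Step 2 — compute geometric multiplicities via the rank-nullity identity g(λ) = n − rank(A − λI):
  rank(A − (4)·I) = 4, so dim ker(A − (4)·I) = n − 4 = 1
  rank(A − (6)·I) = 3, so dim ker(A − (6)·I) = n − 3 = 2

Summary:
  λ = 4: algebraic multiplicity = 3, geometric multiplicity = 1
  λ = 6: algebraic multiplicity = 2, geometric multiplicity = 2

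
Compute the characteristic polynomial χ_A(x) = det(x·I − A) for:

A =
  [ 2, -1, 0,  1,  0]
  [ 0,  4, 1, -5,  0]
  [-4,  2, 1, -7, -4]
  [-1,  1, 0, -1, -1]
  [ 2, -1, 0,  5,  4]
x^5 - 10*x^4 + 40*x^3 - 80*x^2 + 80*x - 32

Expanding det(x·I − A) (e.g. by cofactor expansion or by noting that A is similar to its Jordan form J, which has the same characteristic polynomial as A) gives
  χ_A(x) = x^5 - 10*x^4 + 40*x^3 - 80*x^2 + 80*x - 32
which factors as (x - 2)^5. The eigenvalues (with algebraic multiplicities) are λ = 2 with multiplicity 5.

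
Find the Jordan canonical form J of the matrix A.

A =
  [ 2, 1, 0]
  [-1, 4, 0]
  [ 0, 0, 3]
J_2(3) ⊕ J_1(3)

The characteristic polynomial is
  det(x·I − A) = x^3 - 9*x^2 + 27*x - 27 = (x - 3)^3

Eigenvalues and multiplicities (the geometric multiplicity of λ is n − rank(A − λI), which equals the number of Jordan blocks for λ):
  λ = 3: algebraic multiplicity = 3, geometric multiplicity = 2

Determining the block sizes for each eigenvalue:
  λ = 3: 2 blocks summing to 3 forces exactly one block of size 2 and the rest size 1 → block sizes [2, 1]

Assembling the blocks gives a Jordan form
J =
  [3, 1, 0]
  [0, 3, 0]
  [0, 0, 3]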